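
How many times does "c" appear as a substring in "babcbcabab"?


Searching for "c" in "babcbcabab"
Scanning each position:
  Position 0: "b" => no
  Position 1: "a" => no
  Position 2: "b" => no
  Position 3: "c" => MATCH
  Position 4: "b" => no
  Position 5: "c" => MATCH
  Position 6: "a" => no
  Position 7: "b" => no
  Position 8: "a" => no
  Position 9: "b" => no
Total occurrences: 2

2


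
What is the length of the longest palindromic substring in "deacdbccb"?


Input: "deacdbccb"
Checking substrings for palindromes:
  [5:9] "bccb" (len 4) => palindrome
  [6:8] "cc" (len 2) => palindrome
Longest palindromic substring: "bccb" with length 4

4


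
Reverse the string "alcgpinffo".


Input: alcgpinffo
Reading characters right to left:
  Position 9: 'o'
  Position 8: 'f'
  Position 7: 'f'
  Position 6: 'n'
  Position 5: 'i'
  Position 4: 'p'
  Position 3: 'g'
  Position 2: 'c'
  Position 1: 'l'
  Position 0: 'a'
Reversed: offnipgcla

offnipgcla


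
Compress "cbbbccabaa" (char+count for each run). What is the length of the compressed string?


Input: cbbbccabaa
Runs:
  'c' x 1 => "c1"
  'b' x 3 => "b3"
  'c' x 2 => "c2"
  'a' x 1 => "a1"
  'b' x 1 => "b1"
  'a' x 2 => "a2"
Compressed: "c1b3c2a1b1a2"
Compressed length: 12

12


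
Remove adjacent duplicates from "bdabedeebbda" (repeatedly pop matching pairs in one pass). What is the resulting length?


Input: bdabedeebbda
Stack-based adjacent duplicate removal:
  Read 'b': push. Stack: b
  Read 'd': push. Stack: bd
  Read 'a': push. Stack: bda
  Read 'b': push. Stack: bdab
  Read 'e': push. Stack: bdabe
  Read 'd': push. Stack: bdabed
  Read 'e': push. Stack: bdabede
  Read 'e': matches stack top 'e' => pop. Stack: bdabed
  Read 'b': push. Stack: bdabedb
  Read 'b': matches stack top 'b' => pop. Stack: bdabed
  Read 'd': matches stack top 'd' => pop. Stack: bdabe
  Read 'a': push. Stack: bdabea
Final stack: "bdabea" (length 6)

6


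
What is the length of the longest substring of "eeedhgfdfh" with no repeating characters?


Input: "eeedhgfdfh"
Sliding window (track last position of each char):
  Position 0 ('e'): window [0,0] length 1 -- new best
  Position 1 ('e'): repeat (last at 0), move window start to 1
  Position 1 ('e'): window [1,1] length 1
  Position 2 ('e'): repeat (last at 1), move window start to 2
  Position 2 ('e'): window [2,2] length 1
  Position 3 ('d'): window [2,3] length 2 -- new best
  Position 4 ('h'): window [2,4] length 3 -- new best
  Position 5 ('g'): window [2,5] length 4 -- new best
  Position 6 ('f'): window [2,6] length 5 -- new best
  Position 7 ('d'): repeat (last at 3), move window start to 4
  Position 7 ('d'): window [4,7] length 4
  Position 8 ('f'): repeat (last at 6), move window start to 7
  Position 8 ('f'): window [7,8] length 2
  Position 9 ('h'): window [7,9] length 3
Longest substring with no repeats: "edhgf" with length 5

5


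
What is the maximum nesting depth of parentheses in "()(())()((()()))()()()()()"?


Input: "()(())()((()()))()()()()()"
Tracking depth:
  Position 0 '(': depth becomes 1
  Position 1 ')': depth becomes 0
  Position 2 '(': depth becomes 1
  Position 3 '(': depth becomes 2
  Position 4 ')': depth becomes 1
  Position 5 ')': depth becomes 0
  Position 6 '(': depth becomes 1
  Position 7 ')': depth becomes 0
  Position 8 '(': depth becomes 1
  Position 9 '(': depth becomes 2
  Position 10 '(': depth becomes 3
  Position 11 ')': depth becomes 2
  Position 12 '(': depth becomes 3
  Position 13 ')': depth becomes 2
  Position 14 ')': depth becomes 1
  Position 15 ')': depth becomes 0
  Position 16 '(': depth becomes 1
  Position 17 ')': depth becomes 0
  Position 18 '(': depth becomes 1
  Position 19 ')': depth becomes 0
  Position 20 '(': depth becomes 1
  Position 21 ')': depth becomes 0
  Position 22 '(': depth becomes 1
  Position 23 ')': depth becomes 0
  Position 24 '(': depth becomes 1
  Position 25 ')': depth becomes 0
Maximum depth reached: 3

3


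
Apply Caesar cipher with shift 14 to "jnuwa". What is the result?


Caesar cipher: shift "jnuwa" by 14
  'j' (pos 9) + 14 = pos 23 = 'x'
  'n' (pos 13) + 14 = pos 1 = 'b'
  'u' (pos 20) + 14 = pos 8 = 'i'
  'w' (pos 22) + 14 = pos 10 = 'k'
  'a' (pos 0) + 14 = pos 14 = 'o'
Result: xbiko

xbiko


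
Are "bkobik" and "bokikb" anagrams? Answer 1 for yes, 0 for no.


Strings: "bkobik", "bokikb"
Sorted first:  bbikko
Sorted second: bbikko
Sorted forms match => anagrams

1


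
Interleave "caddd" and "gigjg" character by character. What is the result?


Interleaving "caddd" and "gigjg":
  Position 0: 'c' from first, 'g' from second => "cg"
  Position 1: 'a' from first, 'i' from second => "ai"
  Position 2: 'd' from first, 'g' from second => "dg"
  Position 3: 'd' from first, 'j' from second => "dj"
  Position 4: 'd' from first, 'g' from second => "dg"
Result: cgaidgdjdg

cgaidgdjdg


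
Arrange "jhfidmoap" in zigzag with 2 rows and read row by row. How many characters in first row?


Zigzag "jhfidmoap" into 2 rows:
Placing characters:
  'j' => row 0
  'h' => row 1
  'f' => row 0
  'i' => row 1
  'd' => row 0
  'm' => row 1
  'o' => row 0
  'a' => row 1
  'p' => row 0
Rows:
  Row 0: "jfdop"
  Row 1: "hima"
First row length: 5

5


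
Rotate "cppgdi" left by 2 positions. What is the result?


Input: "cppgdi", rotate left by 2
First 2 characters: "cp"
Remaining characters: "pgdi"
Concatenate remaining + first: "pgdi" + "cp" = "pgdicp"

pgdicp


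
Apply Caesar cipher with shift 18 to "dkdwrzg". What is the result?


Caesar cipher: shift "dkdwrzg" by 18
  'd' (pos 3) + 18 = pos 21 = 'v'
  'k' (pos 10) + 18 = pos 2 = 'c'
  'd' (pos 3) + 18 = pos 21 = 'v'
  'w' (pos 22) + 18 = pos 14 = 'o'
  'r' (pos 17) + 18 = pos 9 = 'j'
  'z' (pos 25) + 18 = pos 17 = 'r'
  'g' (pos 6) + 18 = pos 24 = 'y'
Result: vcvojry

vcvojry


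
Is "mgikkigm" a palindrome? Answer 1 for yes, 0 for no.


Input: mgikkigm
Reversed: mgikkigm
  Compare pos 0 ('m') with pos 7 ('m'): match
  Compare pos 1 ('g') with pos 6 ('g'): match
  Compare pos 2 ('i') with pos 5 ('i'): match
  Compare pos 3 ('k') with pos 4 ('k'): match
Result: palindrome

1


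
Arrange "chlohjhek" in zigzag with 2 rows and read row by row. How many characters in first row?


Zigzag "chlohjhek" into 2 rows:
Placing characters:
  'c' => row 0
  'h' => row 1
  'l' => row 0
  'o' => row 1
  'h' => row 0
  'j' => row 1
  'h' => row 0
  'e' => row 1
  'k' => row 0
Rows:
  Row 0: "clhhk"
  Row 1: "hoje"
First row length: 5

5


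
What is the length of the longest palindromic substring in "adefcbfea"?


Input: "adefcbfea"
Checking substrings for palindromes:
  No multi-char palindromic substrings found
Longest palindromic substring: "a" with length 1

1


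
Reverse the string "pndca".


Input: pndca
Reading characters right to left:
  Position 4: 'a'
  Position 3: 'c'
  Position 2: 'd'
  Position 1: 'n'
  Position 0: 'p'
Reversed: acdnp

acdnp


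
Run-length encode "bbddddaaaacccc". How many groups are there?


Input: bbddddaaaacccc
Scanning for consecutive runs:
  Group 1: 'b' x 2 (positions 0-1)
  Group 2: 'd' x 4 (positions 2-5)
  Group 3: 'a' x 4 (positions 6-9)
  Group 4: 'c' x 4 (positions 10-13)
Total groups: 4

4


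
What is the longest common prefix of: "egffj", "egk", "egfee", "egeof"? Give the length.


Words: egffj, egk, egfee, egeof
  Position 0: all 'e' => match
  Position 1: all 'g' => match
  Position 2: ('f', 'k', 'f', 'e') => mismatch, stop
LCP = "eg" (length 2)

2


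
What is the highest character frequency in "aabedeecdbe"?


Input: aabedeecdbe
Character counts:
  'a': 2
  'b': 2
  'c': 1
  'd': 2
  'e': 4
Maximum frequency: 4

4


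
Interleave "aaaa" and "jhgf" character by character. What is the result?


Interleaving "aaaa" and "jhgf":
  Position 0: 'a' from first, 'j' from second => "aj"
  Position 1: 'a' from first, 'h' from second => "ah"
  Position 2: 'a' from first, 'g' from second => "ag"
  Position 3: 'a' from first, 'f' from second => "af"
Result: ajahagaf

ajahagaf


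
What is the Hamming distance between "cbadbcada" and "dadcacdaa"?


Comparing "cbadbcada" and "dadcacdaa" position by position:
  Position 0: 'c' vs 'd' => differ
  Position 1: 'b' vs 'a' => differ
  Position 2: 'a' vs 'd' => differ
  Position 3: 'd' vs 'c' => differ
  Position 4: 'b' vs 'a' => differ
  Position 5: 'c' vs 'c' => same
  Position 6: 'a' vs 'd' => differ
  Position 7: 'd' vs 'a' => differ
  Position 8: 'a' vs 'a' => same
Total differences (Hamming distance): 7

7


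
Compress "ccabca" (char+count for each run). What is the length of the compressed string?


Input: ccabca
Runs:
  'c' x 2 => "c2"
  'a' x 1 => "a1"
  'b' x 1 => "b1"
  'c' x 1 => "c1"
  'a' x 1 => "a1"
Compressed: "c2a1b1c1a1"
Compressed length: 10

10


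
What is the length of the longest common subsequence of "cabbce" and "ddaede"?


LCS of "cabbce" and "ddaede"
DP table:
           d    d    a    e    d    e
      0    0    0    0    0    0    0
  c   0    0    0    0    0    0    0
  a   0    0    0    1    1    1    1
  b   0    0    0    1    1    1    1
  b   0    0    0    1    1    1    1
  c   0    0    0    1    1    1    1
  e   0    0    0    1    2    2    2
LCS length = dp[6][6] = 2

2


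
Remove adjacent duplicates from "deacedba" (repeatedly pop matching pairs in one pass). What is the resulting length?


Input: deacedba
Stack-based adjacent duplicate removal:
  Read 'd': push. Stack: d
  Read 'e': push. Stack: de
  Read 'a': push. Stack: dea
  Read 'c': push. Stack: deac
  Read 'e': push. Stack: deace
  Read 'd': push. Stack: deaced
  Read 'b': push. Stack: deacedb
  Read 'a': push. Stack: deacedba
Final stack: "deacedba" (length 8)

8


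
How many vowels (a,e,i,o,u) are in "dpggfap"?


Input: dpggfap
Checking each character:
  'd' at position 0: consonant
  'p' at position 1: consonant
  'g' at position 2: consonant
  'g' at position 3: consonant
  'f' at position 4: consonant
  'a' at position 5: vowel (running total: 1)
  'p' at position 6: consonant
Total vowels: 1

1


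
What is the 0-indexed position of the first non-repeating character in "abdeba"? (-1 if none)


Input: abdeba
Character frequencies:
  'a': 2
  'b': 2
  'd': 1
  'e': 1
Scanning left to right for freq == 1:
  Position 0 ('a'): freq=2, skip
  Position 1 ('b'): freq=2, skip
  Position 2 ('d'): unique! => answer = 2

2


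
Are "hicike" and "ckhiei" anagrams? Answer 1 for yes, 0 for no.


Strings: "hicike", "ckhiei"
Sorted first:  cehiik
Sorted second: cehiik
Sorted forms match => anagrams

1


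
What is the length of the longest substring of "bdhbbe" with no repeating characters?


Input: "bdhbbe"
Sliding window (track last position of each char):
  Position 0 ('b'): window [0,0] length 1 -- new best
  Position 1 ('d'): window [0,1] length 2 -- new best
  Position 2 ('h'): window [0,2] length 3 -- new best
  Position 3 ('b'): repeat (last at 0), move window start to 1
  Position 3 ('b'): window [1,3] length 3
  Position 4 ('b'): repeat (last at 3), move window start to 4
  Position 4 ('b'): window [4,4] length 1
  Position 5 ('e'): window [4,5] length 2
Longest substring with no repeats: "bdh" with length 3

3


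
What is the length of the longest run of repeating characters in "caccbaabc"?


Input: "caccbaabc"
Scanning for longest run:
  Position 1 ('a'): new char, reset run to 1
  Position 2 ('c'): new char, reset run to 1
  Position 3 ('c'): continues run of 'c', length=2
  Position 4 ('b'): new char, reset run to 1
  Position 5 ('a'): new char, reset run to 1
  Position 6 ('a'): continues run of 'a', length=2
  Position 7 ('b'): new char, reset run to 1
  Position 8 ('c'): new char, reset run to 1
Longest run: 'c' with length 2

2


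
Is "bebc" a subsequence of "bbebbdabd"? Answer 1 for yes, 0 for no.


Check if "bebc" is a subsequence of "bbebbdabd"
Greedy scan:
  Position 0 ('b'): matches sub[0] = 'b'
  Position 1 ('b'): no match needed
  Position 2 ('e'): matches sub[1] = 'e'
  Position 3 ('b'): matches sub[2] = 'b'
  Position 4 ('b'): no match needed
  Position 5 ('d'): no match needed
  Position 6 ('a'): no match needed
  Position 7 ('b'): no match needed
  Position 8 ('d'): no match needed
Only matched 3/4 characters => not a subsequence

0


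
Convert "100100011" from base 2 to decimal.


Input: "100100011" in base 2
Positional expansion:
  Digit '1' (value 1) x 2^8 = 256
  Digit '0' (value 0) x 2^7 = 0
  Digit '0' (value 0) x 2^6 = 0
  Digit '1' (value 1) x 2^5 = 32
  Digit '0' (value 0) x 2^4 = 0
  Digit '0' (value 0) x 2^3 = 0
  Digit '0' (value 0) x 2^2 = 0
  Digit '1' (value 1) x 2^1 = 2
  Digit '1' (value 1) x 2^0 = 1
Sum = 291

291


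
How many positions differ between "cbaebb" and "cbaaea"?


Comparing "cbaebb" and "cbaaea" position by position:
  Position 0: 'c' vs 'c' => same
  Position 1: 'b' vs 'b' => same
  Position 2: 'a' vs 'a' => same
  Position 3: 'e' vs 'a' => DIFFER
  Position 4: 'b' vs 'e' => DIFFER
  Position 5: 'b' vs 'a' => DIFFER
Positions that differ: 3

3


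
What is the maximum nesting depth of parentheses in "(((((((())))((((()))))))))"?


Input: "(((((((())))((((()))))))))"
Tracking depth:
  Position 0 '(': depth becomes 1
  Position 1 '(': depth becomes 2
  Position 2 '(': depth becomes 3
  Position 3 '(': depth becomes 4
  Position 4 '(': depth becomes 5
  Position 5 '(': depth becomes 6
  Position 6 '(': depth becomes 7
  Position 7 '(': depth becomes 8
  Position 8 ')': depth becomes 7
  Position 9 ')': depth becomes 6
  Position 10 ')': depth becomes 5
  Position 11 ')': depth becomes 4
  Position 12 '(': depth becomes 5
  Position 13 '(': depth becomes 6
  Position 14 '(': depth becomes 7
  Position 15 '(': depth becomes 8
  Position 16 '(': depth becomes 9
  Position 17 ')': depth becomes 8
  Position 18 ')': depth becomes 7
  Position 19 ')': depth becomes 6
  Position 20 ')': depth becomes 5
  Position 21 ')': depth becomes 4
  Position 22 ')': depth becomes 3
  Position 23 ')': depth becomes 2
  Position 24 ')': depth becomes 1
  Position 25 ')': depth becomes 0
Maximum depth reached: 9

9


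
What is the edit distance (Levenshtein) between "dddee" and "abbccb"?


Computing edit distance: "dddee" -> "abbccb"
DP table:
           a    b    b    c    c    b
      0    1    2    3    4    5    6
  d   1    1    2    3    4    5    6
  d   2    2    2    3    4    5    6
  d   3    3    3    3    4    5    6
  e   4    4    4    4    4    5    6
  e   5    5    5    5    5    5    6
Edit distance = dp[5][6] = 6

6


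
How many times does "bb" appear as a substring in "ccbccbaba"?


Searching for "bb" in "ccbccbaba"
Scanning each position:
  Position 0: "cc" => no
  Position 1: "cb" => no
  Position 2: "bc" => no
  Position 3: "cc" => no
  Position 4: "cb" => no
  Position 5: "ba" => no
  Position 6: "ab" => no
  Position 7: "ba" => no
Total occurrences: 0

0


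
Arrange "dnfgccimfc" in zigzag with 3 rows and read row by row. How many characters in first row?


Zigzag "dnfgccimfc" into 3 rows:
Placing characters:
  'd' => row 0
  'n' => row 1
  'f' => row 2
  'g' => row 1
  'c' => row 0
  'c' => row 1
  'i' => row 2
  'm' => row 1
  'f' => row 0
  'c' => row 1
Rows:
  Row 0: "dcf"
  Row 1: "ngcmc"
  Row 2: "fi"
First row length: 3

3


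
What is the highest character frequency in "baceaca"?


Input: baceaca
Character counts:
  'a': 3
  'b': 1
  'c': 2
  'e': 1
Maximum frequency: 3

3


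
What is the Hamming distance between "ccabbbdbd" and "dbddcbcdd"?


Comparing "ccabbbdbd" and "dbddcbcdd" position by position:
  Position 0: 'c' vs 'd' => differ
  Position 1: 'c' vs 'b' => differ
  Position 2: 'a' vs 'd' => differ
  Position 3: 'b' vs 'd' => differ
  Position 4: 'b' vs 'c' => differ
  Position 5: 'b' vs 'b' => same
  Position 6: 'd' vs 'c' => differ
  Position 7: 'b' vs 'd' => differ
  Position 8: 'd' vs 'd' => same
Total differences (Hamming distance): 7

7


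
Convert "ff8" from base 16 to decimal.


Input: "ff8" in base 16
Positional expansion:
  Digit 'f' (value 15) x 16^2 = 3840
  Digit 'f' (value 15) x 16^1 = 240
  Digit '8' (value 8) x 16^0 = 8
Sum = 4088

4088


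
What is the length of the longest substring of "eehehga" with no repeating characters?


Input: "eehehga"
Sliding window (track last position of each char):
  Position 0 ('e'): window [0,0] length 1 -- new best
  Position 1 ('e'): repeat (last at 0), move window start to 1
  Position 1 ('e'): window [1,1] length 1
  Position 2 ('h'): window [1,2] length 2 -- new best
  Position 3 ('e'): repeat (last at 1), move window start to 2
  Position 3 ('e'): window [2,3] length 2
  Position 4 ('h'): repeat (last at 2), move window start to 3
  Position 4 ('h'): window [3,4] length 2
  Position 5 ('g'): window [3,5] length 3 -- new best
  Position 6 ('a'): window [3,6] length 4 -- new best
Longest substring with no repeats: "ehga" with length 4

4


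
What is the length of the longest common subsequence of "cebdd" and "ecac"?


LCS of "cebdd" and "ecac"
DP table:
           e    c    a    c
      0    0    0    0    0
  c   0    0    1    1    1
  e   0    1    1    1    1
  b   0    1    1    1    1
  d   0    1    1    1    1
  d   0    1    1    1    1
LCS length = dp[5][4] = 1

1


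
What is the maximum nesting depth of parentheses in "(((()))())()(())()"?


Input: "(((()))())()(())()"
Tracking depth:
  Position 0 '(': depth becomes 1
  Position 1 '(': depth becomes 2
  Position 2 '(': depth becomes 3
  Position 3 '(': depth becomes 4
  Position 4 ')': depth becomes 3
  Position 5 ')': depth becomes 2
  Position 6 ')': depth becomes 1
  Position 7 '(': depth becomes 2
  Position 8 ')': depth becomes 1
  Position 9 ')': depth becomes 0
  Position 10 '(': depth becomes 1
  Position 11 ')': depth becomes 0
  Position 12 '(': depth becomes 1
  Position 13 '(': depth becomes 2
  Position 14 ')': depth becomes 1
  Position 15 ')': depth becomes 0
  Position 16 '(': depth becomes 1
  Position 17 ')': depth becomes 0
Maximum depth reached: 4

4


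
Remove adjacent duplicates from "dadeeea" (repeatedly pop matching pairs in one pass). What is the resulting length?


Input: dadeeea
Stack-based adjacent duplicate removal:
  Read 'd': push. Stack: d
  Read 'a': push. Stack: da
  Read 'd': push. Stack: dad
  Read 'e': push. Stack: dade
  Read 'e': matches stack top 'e' => pop. Stack: dad
  Read 'e': push. Stack: dade
  Read 'a': push. Stack: dadea
Final stack: "dadea" (length 5)

5


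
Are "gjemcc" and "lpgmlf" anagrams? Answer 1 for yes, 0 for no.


Strings: "gjemcc", "lpgmlf"
Sorted first:  ccegjm
Sorted second: fgllmp
Differ at position 0: 'c' vs 'f' => not anagrams

0


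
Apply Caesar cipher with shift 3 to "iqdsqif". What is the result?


Caesar cipher: shift "iqdsqif" by 3
  'i' (pos 8) + 3 = pos 11 = 'l'
  'q' (pos 16) + 3 = pos 19 = 't'
  'd' (pos 3) + 3 = pos 6 = 'g'
  's' (pos 18) + 3 = pos 21 = 'v'
  'q' (pos 16) + 3 = pos 19 = 't'
  'i' (pos 8) + 3 = pos 11 = 'l'
  'f' (pos 5) + 3 = pos 8 = 'i'
Result: ltgvtli

ltgvtli


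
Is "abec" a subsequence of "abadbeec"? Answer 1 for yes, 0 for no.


Check if "abec" is a subsequence of "abadbeec"
Greedy scan:
  Position 0 ('a'): matches sub[0] = 'a'
  Position 1 ('b'): matches sub[1] = 'b'
  Position 2 ('a'): no match needed
  Position 3 ('d'): no match needed
  Position 4 ('b'): no match needed
  Position 5 ('e'): matches sub[2] = 'e'
  Position 6 ('e'): no match needed
  Position 7 ('c'): matches sub[3] = 'c'
All 4 characters matched => is a subsequence

1


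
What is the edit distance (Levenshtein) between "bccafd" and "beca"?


Computing edit distance: "bccafd" -> "beca"
DP table:
           b    e    c    a
      0    1    2    3    4
  b   1    0    1    2    3
  c   2    1    1    1    2
  c   3    2    2    1    2
  a   4    3    3    2    1
  f   5    4    4    3    2
  d   6    5    5    4    3
Edit distance = dp[6][4] = 3

3


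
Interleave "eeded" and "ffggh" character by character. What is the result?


Interleaving "eeded" and "ffggh":
  Position 0: 'e' from first, 'f' from second => "ef"
  Position 1: 'e' from first, 'f' from second => "ef"
  Position 2: 'd' from first, 'g' from second => "dg"
  Position 3: 'e' from first, 'g' from second => "eg"
  Position 4: 'd' from first, 'h' from second => "dh"
Result: efefdgegdh

efefdgegdh


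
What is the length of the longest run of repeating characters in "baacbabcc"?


Input: "baacbabcc"
Scanning for longest run:
  Position 1 ('a'): new char, reset run to 1
  Position 2 ('a'): continues run of 'a', length=2
  Position 3 ('c'): new char, reset run to 1
  Position 4 ('b'): new char, reset run to 1
  Position 5 ('a'): new char, reset run to 1
  Position 6 ('b'): new char, reset run to 1
  Position 7 ('c'): new char, reset run to 1
  Position 8 ('c'): continues run of 'c', length=2
Longest run: 'a' with length 2

2


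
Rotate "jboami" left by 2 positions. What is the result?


Input: "jboami", rotate left by 2
First 2 characters: "jb"
Remaining characters: "oami"
Concatenate remaining + first: "oami" + "jb" = "oamijb"

oamijb


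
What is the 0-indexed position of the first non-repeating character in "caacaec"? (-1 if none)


Input: caacaec
Character frequencies:
  'a': 3
  'c': 3
  'e': 1
Scanning left to right for freq == 1:
  Position 0 ('c'): freq=3, skip
  Position 1 ('a'): freq=3, skip
  Position 2 ('a'): freq=3, skip
  Position 3 ('c'): freq=3, skip
  Position 4 ('a'): freq=3, skip
  Position 5 ('e'): unique! => answer = 5

5


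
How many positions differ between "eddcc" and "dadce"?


Comparing "eddcc" and "dadce" position by position:
  Position 0: 'e' vs 'd' => DIFFER
  Position 1: 'd' vs 'a' => DIFFER
  Position 2: 'd' vs 'd' => same
  Position 3: 'c' vs 'c' => same
  Position 4: 'c' vs 'e' => DIFFER
Positions that differ: 3

3


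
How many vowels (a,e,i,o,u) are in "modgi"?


Input: modgi
Checking each character:
  'm' at position 0: consonant
  'o' at position 1: vowel (running total: 1)
  'd' at position 2: consonant
  'g' at position 3: consonant
  'i' at position 4: vowel (running total: 2)
Total vowels: 2

2


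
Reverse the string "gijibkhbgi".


Input: gijibkhbgi
Reading characters right to left:
  Position 9: 'i'
  Position 8: 'g'
  Position 7: 'b'
  Position 6: 'h'
  Position 5: 'k'
  Position 4: 'b'
  Position 3: 'i'
  Position 2: 'j'
  Position 1: 'i'
  Position 0: 'g'
Reversed: igbhkbijig

igbhkbijig


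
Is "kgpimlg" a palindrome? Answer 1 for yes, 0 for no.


Input: kgpimlg
Reversed: glmipgk
  Compare pos 0 ('k') with pos 6 ('g'): MISMATCH
  Compare pos 1 ('g') with pos 5 ('l'): MISMATCH
  Compare pos 2 ('p') with pos 4 ('m'): MISMATCH
Result: not a palindrome

0


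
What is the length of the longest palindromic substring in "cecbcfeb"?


Input: "cecbcfeb"
Checking substrings for palindromes:
  [0:3] "cec" (len 3) => palindrome
  [2:5] "cbc" (len 3) => palindrome
Longest palindromic substring: "cec" with length 3

3


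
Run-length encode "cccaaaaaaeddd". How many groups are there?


Input: cccaaaaaaeddd
Scanning for consecutive runs:
  Group 1: 'c' x 3 (positions 0-2)
  Group 2: 'a' x 6 (positions 3-8)
  Group 3: 'e' x 1 (positions 9-9)
  Group 4: 'd' x 3 (positions 10-12)
Total groups: 4

4


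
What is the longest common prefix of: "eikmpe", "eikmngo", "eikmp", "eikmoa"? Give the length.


Words: eikmpe, eikmngo, eikmp, eikmoa
  Position 0: all 'e' => match
  Position 1: all 'i' => match
  Position 2: all 'k' => match
  Position 3: all 'm' => match
  Position 4: ('p', 'n', 'p', 'o') => mismatch, stop
LCP = "eikm" (length 4)

4


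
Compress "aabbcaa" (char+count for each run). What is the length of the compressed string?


Input: aabbcaa
Runs:
  'a' x 2 => "a2"
  'b' x 2 => "b2"
  'c' x 1 => "c1"
  'a' x 2 => "a2"
Compressed: "a2b2c1a2"
Compressed length: 8

8


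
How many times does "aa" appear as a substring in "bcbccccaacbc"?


Searching for "aa" in "bcbccccaacbc"
Scanning each position:
  Position 0: "bc" => no
  Position 1: "cb" => no
  Position 2: "bc" => no
  Position 3: "cc" => no
  Position 4: "cc" => no
  Position 5: "cc" => no
  Position 6: "ca" => no
  Position 7: "aa" => MATCH
  Position 8: "ac" => no
  Position 9: "cb" => no
  Position 10: "bc" => no
Total occurrences: 1

1


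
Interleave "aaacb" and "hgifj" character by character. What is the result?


Interleaving "aaacb" and "hgifj":
  Position 0: 'a' from first, 'h' from second => "ah"
  Position 1: 'a' from first, 'g' from second => "ag"
  Position 2: 'a' from first, 'i' from second => "ai"
  Position 3: 'c' from first, 'f' from second => "cf"
  Position 4: 'b' from first, 'j' from second => "bj"
Result: ahagaicfbj

ahagaicfbj


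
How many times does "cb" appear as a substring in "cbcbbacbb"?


Searching for "cb" in "cbcbbacbb"
Scanning each position:
  Position 0: "cb" => MATCH
  Position 1: "bc" => no
  Position 2: "cb" => MATCH
  Position 3: "bb" => no
  Position 4: "ba" => no
  Position 5: "ac" => no
  Position 6: "cb" => MATCH
  Position 7: "bb" => no
Total occurrences: 3

3


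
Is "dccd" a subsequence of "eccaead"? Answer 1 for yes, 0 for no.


Check if "dccd" is a subsequence of "eccaead"
Greedy scan:
  Position 0 ('e'): no match needed
  Position 1 ('c'): no match needed
  Position 2 ('c'): no match needed
  Position 3 ('a'): no match needed
  Position 4 ('e'): no match needed
  Position 5 ('a'): no match needed
  Position 6 ('d'): matches sub[0] = 'd'
Only matched 1/4 characters => not a subsequence

0


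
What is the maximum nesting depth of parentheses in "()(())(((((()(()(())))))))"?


Input: "()(())(((((()(()(())))))))"
Tracking depth:
  Position 0 '(': depth becomes 1
  Position 1 ')': depth becomes 0
  Position 2 '(': depth becomes 1
  Position 3 '(': depth becomes 2
  Position 4 ')': depth becomes 1
  Position 5 ')': depth becomes 0
  Position 6 '(': depth becomes 1
  Position 7 '(': depth becomes 2
  Position 8 '(': depth becomes 3
  Position 9 '(': depth becomes 4
  Position 10 '(': depth becomes 5
  Position 11 '(': depth becomes 6
  Position 12 ')': depth becomes 5
  Position 13 '(': depth becomes 6
  Position 14 '(': depth becomes 7
  Position 15 ')': depth becomes 6
  Position 16 '(': depth becomes 7
  Position 17 '(': depth becomes 8
  Position 18 ')': depth becomes 7
  Position 19 ')': depth becomes 6
  Position 20 ')': depth becomes 5
  Position 21 ')': depth becomes 4
  Position 22 ')': depth becomes 3
  Position 23 ')': depth becomes 2
  Position 24 ')': depth becomes 1
  Position 25 ')': depth becomes 0
Maximum depth reached: 8

8


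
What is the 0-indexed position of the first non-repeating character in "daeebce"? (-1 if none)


Input: daeebce
Character frequencies:
  'a': 1
  'b': 1
  'c': 1
  'd': 1
  'e': 3
Scanning left to right for freq == 1:
  Position 0 ('d'): unique! => answer = 0

0


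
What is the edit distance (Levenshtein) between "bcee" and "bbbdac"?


Computing edit distance: "bcee" -> "bbbdac"
DP table:
           b    b    b    d    a    c
      0    1    2    3    4    5    6
  b   1    0    1    2    3    4    5
  c   2    1    1    2    3    4    4
  e   3    2    2    2    3    4    5
  e   4    3    3    3    3    4    5
Edit distance = dp[4][6] = 5

5


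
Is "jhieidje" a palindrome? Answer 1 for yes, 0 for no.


Input: jhieidje
Reversed: ejdieihj
  Compare pos 0 ('j') with pos 7 ('e'): MISMATCH
  Compare pos 1 ('h') with pos 6 ('j'): MISMATCH
  Compare pos 2 ('i') with pos 5 ('d'): MISMATCH
  Compare pos 3 ('e') with pos 4 ('i'): MISMATCH
Result: not a palindrome

0


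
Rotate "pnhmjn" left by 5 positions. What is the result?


Input: "pnhmjn", rotate left by 5
First 5 characters: "pnhmj"
Remaining characters: "n"
Concatenate remaining + first: "n" + "pnhmj" = "npnhmj"

npnhmj


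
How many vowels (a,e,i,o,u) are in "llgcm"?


Input: llgcm
Checking each character:
  'l' at position 0: consonant
  'l' at position 1: consonant
  'g' at position 2: consonant
  'c' at position 3: consonant
  'm' at position 4: consonant
Total vowels: 0

0


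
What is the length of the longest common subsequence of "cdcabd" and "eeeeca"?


LCS of "cdcabd" and "eeeeca"
DP table:
           e    e    e    e    c    a
      0    0    0    0    0    0    0
  c   0    0    0    0    0    1    1
  d   0    0    0    0    0    1    1
  c   0    0    0    0    0    1    1
  a   0    0    0    0    0    1    2
  b   0    0    0    0    0    1    2
  d   0    0    0    0    0    1    2
LCS length = dp[6][6] = 2

2


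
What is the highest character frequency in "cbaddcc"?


Input: cbaddcc
Character counts:
  'a': 1
  'b': 1
  'c': 3
  'd': 2
Maximum frequency: 3

3


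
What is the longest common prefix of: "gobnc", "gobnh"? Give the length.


Words: gobnc, gobnh
  Position 0: all 'g' => match
  Position 1: all 'o' => match
  Position 2: all 'b' => match
  Position 3: all 'n' => match
  Position 4: ('c', 'h') => mismatch, stop
LCP = "gobn" (length 4)

4


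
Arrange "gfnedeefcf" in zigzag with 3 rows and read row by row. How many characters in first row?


Zigzag "gfnedeefcf" into 3 rows:
Placing characters:
  'g' => row 0
  'f' => row 1
  'n' => row 2
  'e' => row 1
  'd' => row 0
  'e' => row 1
  'e' => row 2
  'f' => row 1
  'c' => row 0
  'f' => row 1
Rows:
  Row 0: "gdc"
  Row 1: "feeff"
  Row 2: "ne"
First row length: 3

3


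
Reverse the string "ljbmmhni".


Input: ljbmmhni
Reading characters right to left:
  Position 7: 'i'
  Position 6: 'n'
  Position 5: 'h'
  Position 4: 'm'
  Position 3: 'm'
  Position 2: 'b'
  Position 1: 'j'
  Position 0: 'l'
Reversed: inhmmbjl

inhmmbjl


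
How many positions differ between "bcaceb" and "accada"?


Comparing "bcaceb" and "accada" position by position:
  Position 0: 'b' vs 'a' => DIFFER
  Position 1: 'c' vs 'c' => same
  Position 2: 'a' vs 'c' => DIFFER
  Position 3: 'c' vs 'a' => DIFFER
  Position 4: 'e' vs 'd' => DIFFER
  Position 5: 'b' vs 'a' => DIFFER
Positions that differ: 5

5


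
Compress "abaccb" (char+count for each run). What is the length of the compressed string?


Input: abaccb
Runs:
  'a' x 1 => "a1"
  'b' x 1 => "b1"
  'a' x 1 => "a1"
  'c' x 2 => "c2"
  'b' x 1 => "b1"
Compressed: "a1b1a1c2b1"
Compressed length: 10

10


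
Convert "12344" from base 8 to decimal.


Input: "12344" in base 8
Positional expansion:
  Digit '1' (value 1) x 8^4 = 4096
  Digit '2' (value 2) x 8^3 = 1024
  Digit '3' (value 3) x 8^2 = 192
  Digit '4' (value 4) x 8^1 = 32
  Digit '4' (value 4) x 8^0 = 4
Sum = 5348

5348


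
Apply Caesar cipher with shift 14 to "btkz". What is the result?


Caesar cipher: shift "btkz" by 14
  'b' (pos 1) + 14 = pos 15 = 'p'
  't' (pos 19) + 14 = pos 7 = 'h'
  'k' (pos 10) + 14 = pos 24 = 'y'
  'z' (pos 25) + 14 = pos 13 = 'n'
Result: phyn

phyn


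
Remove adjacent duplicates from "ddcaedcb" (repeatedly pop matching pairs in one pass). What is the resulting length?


Input: ddcaedcb
Stack-based adjacent duplicate removal:
  Read 'd': push. Stack: d
  Read 'd': matches stack top 'd' => pop. Stack: (empty)
  Read 'c': push. Stack: c
  Read 'a': push. Stack: ca
  Read 'e': push. Stack: cae
  Read 'd': push. Stack: caed
  Read 'c': push. Stack: caedc
  Read 'b': push. Stack: caedcb
Final stack: "caedcb" (length 6)

6


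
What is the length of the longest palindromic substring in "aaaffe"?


Input: "aaaffe"
Checking substrings for palindromes:
  [0:3] "aaa" (len 3) => palindrome
  [0:2] "aa" (len 2) => palindrome
  [1:3] "aa" (len 2) => palindrome
  [3:5] "ff" (len 2) => palindrome
Longest palindromic substring: "aaa" with length 3

3


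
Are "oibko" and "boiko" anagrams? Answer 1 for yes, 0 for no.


Strings: "oibko", "boiko"
Sorted first:  bikoo
Sorted second: bikoo
Sorted forms match => anagrams

1


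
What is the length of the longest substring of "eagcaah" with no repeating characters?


Input: "eagcaah"
Sliding window (track last position of each char):
  Position 0 ('e'): window [0,0] length 1 -- new best
  Position 1 ('a'): window [0,1] length 2 -- new best
  Position 2 ('g'): window [0,2] length 3 -- new best
  Position 3 ('c'): window [0,3] length 4 -- new best
  Position 4 ('a'): repeat (last at 1), move window start to 2
  Position 4 ('a'): window [2,4] length 3
  Position 5 ('a'): repeat (last at 4), move window start to 5
  Position 5 ('a'): window [5,5] length 1
  Position 6 ('h'): window [5,6] length 2
Longest substring with no repeats: "eagc" with length 4

4


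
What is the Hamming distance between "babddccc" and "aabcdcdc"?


Comparing "babddccc" and "aabcdcdc" position by position:
  Position 0: 'b' vs 'a' => differ
  Position 1: 'a' vs 'a' => same
  Position 2: 'b' vs 'b' => same
  Position 3: 'd' vs 'c' => differ
  Position 4: 'd' vs 'd' => same
  Position 5: 'c' vs 'c' => same
  Position 6: 'c' vs 'd' => differ
  Position 7: 'c' vs 'c' => same
Total differences (Hamming distance): 3

3


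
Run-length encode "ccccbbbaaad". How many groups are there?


Input: ccccbbbaaad
Scanning for consecutive runs:
  Group 1: 'c' x 4 (positions 0-3)
  Group 2: 'b' x 3 (positions 4-6)
  Group 3: 'a' x 3 (positions 7-9)
  Group 4: 'd' x 1 (positions 10-10)
Total groups: 4

4


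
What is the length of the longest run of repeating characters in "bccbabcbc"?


Input: "bccbabcbc"
Scanning for longest run:
  Position 1 ('c'): new char, reset run to 1
  Position 2 ('c'): continues run of 'c', length=2
  Position 3 ('b'): new char, reset run to 1
  Position 4 ('a'): new char, reset run to 1
  Position 5 ('b'): new char, reset run to 1
  Position 6 ('c'): new char, reset run to 1
  Position 7 ('b'): new char, reset run to 1
  Position 8 ('c'): new char, reset run to 1
Longest run: 'c' with length 2

2


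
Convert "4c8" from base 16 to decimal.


Input: "4c8" in base 16
Positional expansion:
  Digit '4' (value 4) x 16^2 = 1024
  Digit 'c' (value 12) x 16^1 = 192
  Digit '8' (value 8) x 16^0 = 8
Sum = 1224

1224


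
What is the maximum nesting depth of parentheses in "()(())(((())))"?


Input: "()(())(((())))"
Tracking depth:
  Position 0 '(': depth becomes 1
  Position 1 ')': depth becomes 0
  Position 2 '(': depth becomes 1
  Position 3 '(': depth becomes 2
  Position 4 ')': depth becomes 1
  Position 5 ')': depth becomes 0
  Position 6 '(': depth becomes 1
  Position 7 '(': depth becomes 2
  Position 8 '(': depth becomes 3
  Position 9 '(': depth becomes 4
  Position 10 ')': depth becomes 3
  Position 11 ')': depth becomes 2
  Position 12 ')': depth becomes 1
  Position 13 ')': depth becomes 0
Maximum depth reached: 4

4


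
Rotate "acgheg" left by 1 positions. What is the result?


Input: "acgheg", rotate left by 1
First 1 characters: "a"
Remaining characters: "cgheg"
Concatenate remaining + first: "cgheg" + "a" = "cghega"

cghega


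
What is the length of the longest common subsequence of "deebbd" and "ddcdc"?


LCS of "deebbd" and "ddcdc"
DP table:
           d    d    c    d    c
      0    0    0    0    0    0
  d   0    1    1    1    1    1
  e   0    1    1    1    1    1
  e   0    1    1    1    1    1
  b   0    1    1    1    1    1
  b   0    1    1    1    1    1
  d   0    1    2    2    2    2
LCS length = dp[6][5] = 2

2


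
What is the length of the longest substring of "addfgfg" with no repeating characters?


Input: "addfgfg"
Sliding window (track last position of each char):
  Position 0 ('a'): window [0,0] length 1 -- new best
  Position 1 ('d'): window [0,1] length 2 -- new best
  Position 2 ('d'): repeat (last at 1), move window start to 2
  Position 2 ('d'): window [2,2] length 1
  Position 3 ('f'): window [2,3] length 2
  Position 4 ('g'): window [2,4] length 3 -- new best
  Position 5 ('f'): repeat (last at 3), move window start to 4
  Position 5 ('f'): window [4,5] length 2
  Position 6 ('g'): repeat (last at 4), move window start to 5
  Position 6 ('g'): window [5,6] length 2
Longest substring with no repeats: "dfg" with length 3

3


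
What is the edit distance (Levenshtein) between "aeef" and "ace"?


Computing edit distance: "aeef" -> "ace"
DP table:
           a    c    e
      0    1    2    3
  a   1    0    1    2
  e   2    1    1    1
  e   3    2    2    1
  f   4    3    3    2
Edit distance = dp[4][3] = 2

2


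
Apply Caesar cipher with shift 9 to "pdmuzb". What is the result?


Caesar cipher: shift "pdmuzb" by 9
  'p' (pos 15) + 9 = pos 24 = 'y'
  'd' (pos 3) + 9 = pos 12 = 'm'
  'm' (pos 12) + 9 = pos 21 = 'v'
  'u' (pos 20) + 9 = pos 3 = 'd'
  'z' (pos 25) + 9 = pos 8 = 'i'
  'b' (pos 1) + 9 = pos 10 = 'k'
Result: ymvdik

ymvdik


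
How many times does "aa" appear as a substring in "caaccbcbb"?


Searching for "aa" in "caaccbcbb"
Scanning each position:
  Position 0: "ca" => no
  Position 1: "aa" => MATCH
  Position 2: "ac" => no
  Position 3: "cc" => no
  Position 4: "cb" => no
  Position 5: "bc" => no
  Position 6: "cb" => no
  Position 7: "bb" => no
Total occurrences: 1

1


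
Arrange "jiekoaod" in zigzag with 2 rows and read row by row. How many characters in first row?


Zigzag "jiekoaod" into 2 rows:
Placing characters:
  'j' => row 0
  'i' => row 1
  'e' => row 0
  'k' => row 1
  'o' => row 0
  'a' => row 1
  'o' => row 0
  'd' => row 1
Rows:
  Row 0: "jeoo"
  Row 1: "ikad"
First row length: 4

4


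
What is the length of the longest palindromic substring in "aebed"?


Input: "aebed"
Checking substrings for palindromes:
  [1:4] "ebe" (len 3) => palindrome
Longest palindromic substring: "ebe" with length 3

3


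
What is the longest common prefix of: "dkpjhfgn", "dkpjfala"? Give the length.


Words: dkpjhfgn, dkpjfala
  Position 0: all 'd' => match
  Position 1: all 'k' => match
  Position 2: all 'p' => match
  Position 3: all 'j' => match
  Position 4: ('h', 'f') => mismatch, stop
LCP = "dkpj" (length 4)

4


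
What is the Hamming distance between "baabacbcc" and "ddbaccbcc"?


Comparing "baabacbcc" and "ddbaccbcc" position by position:
  Position 0: 'b' vs 'd' => differ
  Position 1: 'a' vs 'd' => differ
  Position 2: 'a' vs 'b' => differ
  Position 3: 'b' vs 'a' => differ
  Position 4: 'a' vs 'c' => differ
  Position 5: 'c' vs 'c' => same
  Position 6: 'b' vs 'b' => same
  Position 7: 'c' vs 'c' => same
  Position 8: 'c' vs 'c' => same
Total differences (Hamming distance): 5

5


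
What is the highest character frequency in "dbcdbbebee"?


Input: dbcdbbebee
Character counts:
  'b': 4
  'c': 1
  'd': 2
  'e': 3
Maximum frequency: 4

4


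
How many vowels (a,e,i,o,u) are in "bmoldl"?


Input: bmoldl
Checking each character:
  'b' at position 0: consonant
  'm' at position 1: consonant
  'o' at position 2: vowel (running total: 1)
  'l' at position 3: consonant
  'd' at position 4: consonant
  'l' at position 5: consonant
Total vowels: 1

1


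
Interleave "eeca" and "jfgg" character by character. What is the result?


Interleaving "eeca" and "jfgg":
  Position 0: 'e' from first, 'j' from second => "ej"
  Position 1: 'e' from first, 'f' from second => "ef"
  Position 2: 'c' from first, 'g' from second => "cg"
  Position 3: 'a' from first, 'g' from second => "ag"
Result: ejefcgag

ejefcgag


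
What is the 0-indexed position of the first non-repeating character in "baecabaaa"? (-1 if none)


Input: baecabaaa
Character frequencies:
  'a': 5
  'b': 2
  'c': 1
  'e': 1
Scanning left to right for freq == 1:
  Position 0 ('b'): freq=2, skip
  Position 1 ('a'): freq=5, skip
  Position 2 ('e'): unique! => answer = 2

2


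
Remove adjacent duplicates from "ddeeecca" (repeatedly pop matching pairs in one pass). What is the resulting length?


Input: ddeeecca
Stack-based adjacent duplicate removal:
  Read 'd': push. Stack: d
  Read 'd': matches stack top 'd' => pop. Stack: (empty)
  Read 'e': push. Stack: e
  Read 'e': matches stack top 'e' => pop. Stack: (empty)
  Read 'e': push. Stack: e
  Read 'c': push. Stack: ec
  Read 'c': matches stack top 'c' => pop. Stack: e
  Read 'a': push. Stack: ea
Final stack: "ea" (length 2)

2
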